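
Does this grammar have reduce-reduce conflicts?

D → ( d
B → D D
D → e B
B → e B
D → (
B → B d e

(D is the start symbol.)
Augment with D' → D and build the canonical LR(0) collection (I0 = CLOSURE({[D' → . D]}), then GOTO on every symbol after a dot until no new states appear). It has 12 states:
  I0: { [D → . ( d], [D → . (], [D → . e B], [D' → . D] }  — shift
  I1: { [D → ( . d], [D → ( .] }  — shift, reduce
  I2: { [D' → D .] }  — accept
  I3: { [B → . B d e], [B → . D D], [B → . e B], [D → . ( d], [D → . (], [D → . e B], [D → e . B] }  — shift
  I4: { [B → B . d e], [D → e B .] }  — shift, reduce
  I5: { [B → D . D], [D → . ( d], [D → . (], [D → . e B] }  — shift
  I6: { [B → . B d e], [B → . D D], [B → . e B], [B → e . B], [D → . ( d], [D → . (], [D → . e B], [D → e . B] }  — shift
  I7: { [B → B . d e], [B → e B .], [D → e B .] }  — shift, 2 reduces
  I8: { [B → B d . e] }  — shift
  I9: { [B → B d e .] }  — reduce
  I10: { [B → D D .] }  — reduce
  I11: { [D → ( d .] }  — reduce

I7 contains complete items [B → e B .], [D → e B .] — reduce-reduce conflict.

Answer: Yes — I7: [B → e B .] vs [D → e B .]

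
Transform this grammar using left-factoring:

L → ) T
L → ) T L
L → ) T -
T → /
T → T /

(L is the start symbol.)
L → ) T L'
L' → ε
L' → L
L' → -
T → /
T → T /

Left-factoring transforms A → αβ₁ | αβ₂ into A → αA' and A' → β₁ | β₂
(α is the longest common prefix among the alternatives). Repeat until
no nonterminal has two alternatives with a common prefix.

Round 1: L has alternatives sharing prefix ') T'. Introduce L': L → ) T L'
  Add: L' → ε
  Add: L' → L
  Add: L' → -

No remaining common prefixes — done.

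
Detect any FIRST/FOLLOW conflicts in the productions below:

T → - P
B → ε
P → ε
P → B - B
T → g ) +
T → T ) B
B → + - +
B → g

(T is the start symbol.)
No FIRST/FOLLOW conflicts.

A FIRST/FOLLOW conflict occurs when a non-terminal N has a nullable alternative N → β (β ⇒* ε) and another alternative N → α with FIRST(α) ∩ FOLLOW(N) ≠ ∅: on such a lookahead the parser cannot decide between expanding α and letting N vanish via β.

Nullable non-terminals: B, P.
FIRST sets used below: FIRST(B) = { '+', 'g', ε }

B: nullable alternative(s) B → ε; FOLLOW(B) = { $, ')', '-' }
  B → ε: FIRST \ {ε} = { } — this is the only nullable alternative, skip
  B → + - +: FIRST \ {ε} = { '+' } — disjoint from FOLLOW(B)
  B → g: FIRST \ {ε} = { 'g' } — disjoint from FOLLOW(B)

P: nullable alternative(s) P → ε; FOLLOW(P) = { $, ')' }
  P → ε: FIRST \ {ε} = { } — this is the only nullable alternative, skip
  P → B - B: FIRST \ {ε} = { '+', '-', 'g' } — disjoint from FOLLOW(P)

T has no nullable alternative, so no FIRST/FOLLOW check is needed there.

No FIRST/FOLLOW conflicts found.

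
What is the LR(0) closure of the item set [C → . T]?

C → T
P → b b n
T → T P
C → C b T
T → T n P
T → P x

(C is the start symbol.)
{ [C → . T], [P → . b b n], [T → . P x], [T → . T P], [T → . T n P] }

Start with: [C → . T]
  [C → . T] has the dot before T: add [T → . T P], [T → . T n P], [T → . P x]
  [T → . P x] has the dot before P: add [P → . b b n]
No further items can be added.

CLOSURE = { [C → . T], [P → . b b n], [T → . P x], [T → . T P], [T → . T n P] }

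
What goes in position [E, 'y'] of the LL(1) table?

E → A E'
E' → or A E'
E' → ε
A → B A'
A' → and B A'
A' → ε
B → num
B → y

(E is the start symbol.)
E → A E'

To find M[E, 'y'], we find productions for E where 'y' is in the predict set (PREDICT(N → α) = (FIRST(α) \ {ε}) ∪ (FOLLOW(N) if α ⇒* ε)).

Relevant sets:
  FIRST(A) = { 'num', 'y' }

E → A E': PREDICT = { 'num', 'y' }
  'y' is in predict set, so this production goes in M[E, 'y']

M[E, 'y'] = E → A E'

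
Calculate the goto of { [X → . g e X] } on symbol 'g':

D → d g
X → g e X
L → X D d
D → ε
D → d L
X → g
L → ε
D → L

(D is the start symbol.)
{ [X → g . e X] }

GOTO(I, 'g') = CLOSURE({ [A → αX.β] : [A → α.Xβ] ∈ I, X = 'g' })

Items with dot before 'g', with the dot advanced:
  [X → . g e X] → [X → g . e X]
Closure adds nothing (no advanced item has the dot before a non-terminal).

GOTO = { [X → g . e X] }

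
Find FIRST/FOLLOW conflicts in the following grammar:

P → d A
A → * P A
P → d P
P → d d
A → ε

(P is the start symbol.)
Nullable non-terminals: A.

A: nullable alternative(s) A → ε; FOLLOW(A) = { $, '*' }
  A → * P A: FIRST \ {ε} = { '*' } — overlaps FOLLOW(A) on { '*' }: CONFLICT
  A → ε: FIRST \ {ε} = { } — this is the only nullable alternative, skip

P has no nullable alternative, so no FIRST/FOLLOW check is needed there.

So the grammar has 1 FIRST/FOLLOW conflict (marked CONFLICT above).

Answer: Yes. A → '*' P A with FOLLOW(A) on { '*' }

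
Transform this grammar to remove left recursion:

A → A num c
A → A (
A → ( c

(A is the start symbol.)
A → ( c A'
A' → num c A'
A' → ( A'
A' → ε

A is directly left-recursive. The standard transformation for
  A → A α₁ | ... | A α_m | β₁ | ... | β_n
is
  A  → β₁ A' | ... | β_n A'
  A' → α₁ A' | ... | α_m A' | ε

A → ( c becomes A → ( c A'
A → A num c becomes A' → num c A'
A → A ( becomes A' → ( A'
Add A' → ε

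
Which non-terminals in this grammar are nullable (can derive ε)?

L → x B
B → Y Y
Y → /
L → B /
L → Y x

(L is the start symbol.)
None

There are no ε-productions, so no non-terminal can derive ε.
No non-terminals are nullable.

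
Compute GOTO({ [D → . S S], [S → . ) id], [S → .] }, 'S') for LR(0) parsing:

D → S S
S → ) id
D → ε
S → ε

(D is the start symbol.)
GOTO(I, 'S') = CLOSURE({ [A → αX.β] : [A → α.Xβ] ∈ I, X = 'S' })

Items with dot before 'S', with the dot advanced:
  [D → . S S] → [D → S . S]
Closure of the advanced items:
  [D → S . S] has the dot before S: add [S → . ) id], [S → .]

GOTO = { [D → S . S], [S → . ) id], [S → .] }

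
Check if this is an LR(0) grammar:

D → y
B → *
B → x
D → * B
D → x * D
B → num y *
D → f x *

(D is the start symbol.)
Yes, the grammar is LR(0)

Augment with D' → D and build the canonical LR(0) collection (I0 = CLOSURE({[D' → . D]}), then GOTO on every symbol after a dot until no new states appear). It has 16 states:
  I0: { [D → . * B], [D → . f x *], [D → . x * D], [D → . y], [D' → . D] }  — shift
  I1: { [B → . *], [B → . num y *], [B → . x], [D → * . B] }  — shift
  I2: { [D' → D .] }  — accept
  I3: { [D → f . x *] }  — shift
  I4: { [D → x . * D] }  — shift
  I5: { [D → y .] }  — reduce
  I6: { [D → . * B], [D → . f x *], [D → . x * D], [D → . y], [D → x * . D] }  — shift
  I7: { [D → x * D .] }  — reduce
  I8: { [D → f x . *] }  — shift
  I9: { [D → f x * .] }  — reduce
  I10: { [B → * .] }  — reduce
  I11: { [D → * B .] }  — reduce
  I12: { [B → num . y *] }  — shift
  I13: { [B → x .] }  — reduce
  I14: { [B → num y . *] }  — shift
  I15: { [B → num y * .] }  — reduce

Every state is either a pure shift/goto state or contains exactly one complete item and nothing to shift — no conflicts. The grammar is LR(0).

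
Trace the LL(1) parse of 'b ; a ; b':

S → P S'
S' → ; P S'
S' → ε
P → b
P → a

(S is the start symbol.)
LL(1) parsing maintains a stack (initially the start symbol over $) and the input. At each step: if the stack top is a terminal, match it against the current input token; if it is a non-terminal N, replace it with the RHS of M[N, lookahead] (the unique production whose predict set contains the lookahead).

Stack is shown with the top on the left.

Stack     Input        Action
-----------------------------
S $       b ; a ; b $  output S → P S'
P S' $    b ; a ; b $  output P → b
b S' $    b ; a ; b $  match 'b'
S' $      ; a ; b $    output S' → ; P S'
; P S' $  ; a ; b $    match ';'
P S' $    a ; b $      output P → a
a S' $    a ; b $      match 'a'
S' $      ; b $        output S' → ; P S'
; P S' $  ; b $        match ';'
P S' $    b $          output P → b
b S' $    b $          match 'b'
S' $      $            output S' → ε
$         $            accept

The string is accepted.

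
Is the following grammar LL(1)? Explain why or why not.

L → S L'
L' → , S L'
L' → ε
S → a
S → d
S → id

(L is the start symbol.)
Yes, the grammar is LL(1).

A grammar is LL(1) if for each non-terminal N with multiple productions, the predict sets of those productions are pairwise disjoint, where PREDICT(N → α) = (FIRST(α) \ {ε}) ∪ (FOLLOW(N) if α ⇒* ε).

Relevant sets:
  FOLLOW(L') = { $ }

For L':
  PREDICT(L' → ',' S L') = { ',' }
  PREDICT(L' → ε) = { $ }
For S:
  PREDICT(S → a) = { 'a' }
  PREDICT(S → d) = { 'd' }
  PREDICT(S → id) = { 'id' }
L has a single production, so nothing to check there.

All predict sets are disjoint. The grammar IS LL(1).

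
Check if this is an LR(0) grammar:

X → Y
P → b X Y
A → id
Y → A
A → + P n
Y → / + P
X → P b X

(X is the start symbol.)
Yes, the grammar is LR(0)

Augment with X' → X and build the canonical LR(0) collection (I0 = CLOSURE({[X' → . X]}), then GOTO on every symbol after a dot until no new states appear). It has 17 states:
  I0: { [A → . + P n], [A → . id], [P → . b X Y], [X → . P b X], [X → . Y], [X' → . X], [Y → . / + P], [Y → . A] }  — shift
  I1: { [A → + . P n], [P → . b X Y] }  — shift
  I2: { [Y → / . + P] }  — shift
  I3: { [Y → A .] }  — reduce
  I4: { [X → P . b X] }  — shift
  I5: { [X' → X .] }  — accept
  I6: { [X → Y .] }  — reduce
  I7: { [A → . + P n], [A → . id], [P → . b X Y], [P → b . X Y], [X → . P b X], [X → . Y], [Y → . / + P], [Y → . A] }  — shift
  I8: { [A → id .] }  — reduce
  I9: { [A → . + P n], [A → . id], [P → b X . Y], [Y → . / + P], [Y → . A] }  — shift
  I10: { [P → b X Y .] }  — reduce
  I11: { [A → . + P n], [A → . id], [P → . b X Y], [X → . P b X], [X → . Y], [X → P b . X], [Y → . / + P], [Y → . A] }  — shift
  I12: { [X → P b X .] }  — reduce
  I13: { [P → . b X Y], [Y → / + . P] }  — shift
  I14: { [Y → / + P .] }  — reduce
  I15: { [A → + P . n] }  — shift
  I16: { [A → + P n .] }  — reduce

Every state is either a pure shift/goto state or contains exactly one complete item and nothing to shift — no conflicts. The grammar is LR(0).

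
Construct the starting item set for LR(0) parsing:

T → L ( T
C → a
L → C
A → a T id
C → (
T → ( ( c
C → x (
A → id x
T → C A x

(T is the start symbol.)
{ [C → . (], [C → . a], [C → . x (], [L → . C], [T → . ( ( c], [T → . C A x], [T → . L ( T], [T' → . T] }

First, augment the grammar with T' → T
I₀ = CLOSURE({ [T' → . T] }):
  [T' → . T] has the dot before T: add [T → . L ( T], [T → . ( ( c], [T → . C A x]
  [T → . L ( T] has the dot before L: add [L → . C]
  [T → . C A x] has the dot before C: add [C → . a], [C → . (], [C → . x (]
No further items can be added.

I₀ = { [C → . (], [C → . a], [C → . x (], [L → . C], [T → . ( ( c], [T → . C A x], [T → . L ( T], [T' → . T] }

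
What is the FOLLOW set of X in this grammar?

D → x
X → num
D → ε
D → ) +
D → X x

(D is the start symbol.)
{ 'x' }

To compute FOLLOW(X), find every occurrence of X on a right-hand side N → α X β: add FIRST(β) \ {ε}, and if β is empty or nullable also add FOLLOW(N). Iterate to a fixed point.

In D → X x: X is followed by x, add FIRST(x) \ {ε} = { 'x' }

Taking the union: FOLLOW(X) = { 'x' }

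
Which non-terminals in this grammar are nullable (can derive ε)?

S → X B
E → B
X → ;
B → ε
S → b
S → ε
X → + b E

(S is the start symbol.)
ε-productions: B → ε, S → ε
So B, S are immediately nullable.
E → B: every symbol on the right is nullable, so E is nullable too.
No further non-terminal can be added: every production for the remaining non-terminals contains a terminal or a non-nullable non-terminal.
Nullable = { 'B', 'E', 'S' }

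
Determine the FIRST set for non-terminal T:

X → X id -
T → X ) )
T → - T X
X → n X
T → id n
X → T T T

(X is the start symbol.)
{ '-', 'id', 'n' }

FIRST sets of the other non-terminals involved (by the same procedure, iterated to a fixed point):
  FIRST(X) = { '-', 'id', 'n' }

From T → X ) ):
  - X is a non-terminal: add FIRST(X) \ {ε} = { '-', 'id', 'n' }
    X is not nullable, so stop
From T → - T X:
  - '-' is a terminal: add '-' and stop
From T → id n:
  - id is a terminal: add 'id' and stop

Collecting: FIRST(T) = { '-', 'id', 'n' }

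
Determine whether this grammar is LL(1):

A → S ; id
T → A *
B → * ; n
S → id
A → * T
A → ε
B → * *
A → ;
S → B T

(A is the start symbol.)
No. Predict set conflict for A: { '*' }

A grammar is LL(1) if for each non-terminal N with multiple productions, the predict sets of those productions are pairwise disjoint, where PREDICT(N → α) = (FIRST(α) \ {ε}) ∪ (FOLLOW(N) if α ⇒* ε).

Relevant sets:
  FIRST(S) = { '*', 'id' }
  FIRST(B) = { '*' }
  FOLLOW(A) = { $, '*' }

For A:
  PREDICT(A → S ';' id) = { '*', 'id' }
  PREDICT(A → '*' T) = { '*' }
  PREDICT(A → ε) = { $, '*' }
  PREDICT(A → ';') = { ';' }
For B:
  PREDICT(B → '*' ';' n) = { '*' }
  PREDICT(B → '*' '*') = { '*' }
For S:
  PREDICT(S → id) = { 'id' }
  PREDICT(S → B T) = { '*' }
T has a single production, so nothing to check there.

Conflict found: Predict set conflict for A: { '*' }
The grammar is NOT LL(1).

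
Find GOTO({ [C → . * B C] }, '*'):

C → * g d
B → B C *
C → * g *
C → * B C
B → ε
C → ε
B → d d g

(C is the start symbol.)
GOTO(I, '*') = CLOSURE({ [A → αX.β] : [A → α.Xβ] ∈ I, X = '*' })

Items with dot before '*', with the dot advanced:
  [C → . * B C] → [C → * . B C]
Closure of the advanced items:
  [C → * . B C] has the dot before B: add [B → . B C *], [B → .], [B → . d d g]

GOTO = { [B → . B C *], [B → . d d g], [B → .], [C → * . B C] }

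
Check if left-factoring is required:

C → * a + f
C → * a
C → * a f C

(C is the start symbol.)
Yes, C has productions with common prefix '* a'

Left-factoring is needed when two productions for the same non-terminal
share a common prefix on the right-hand side.

Productions for C:
  C → * a + f
  C → * a
  C → * a f C

Found common prefix '* a' in productions for C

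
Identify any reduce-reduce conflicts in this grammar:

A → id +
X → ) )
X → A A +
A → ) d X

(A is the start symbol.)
No reduce-reduce conflicts

A reduce-reduce conflict occurs when an LR(0) state has two complete items [A → α .] and [B → β .] — both call for a reduction, and with no lookahead the parser cannot choose between them.

Augment with A' → A and build the canonical LR(0) collection (I0 = CLOSURE({[A' → . A]}), then GOTO on every symbol after a dot until no new states appear). It has 12 states:
  I0: { [A → . ) d X], [A → . id +], [A' → . A] }  — shift
  I1: { [A → ) . d X] }  — shift
  I2: { [A' → A .] }  — accept
  I3: { [A → id . +] }  — shift
  I4: { [A → id + .] }  — reduce
  I5: { [A → ) d . X], [A → . ) d X], [A → . id +], [X → . ) )], [X → . A A +] }  — shift
  I6: { [A → ) . d X], [X → ) . )] }  — shift
  I7: { [A → . ) d X], [A → . id +], [X → A . A +] }  — shift
  I8: { [A → ) d X .] }  — reduce
  I9: { [X → A A . +] }  — shift
  I10: { [X → A A + .] }  — reduce
  I11: { [X → ) ) .] }  — reduce

No state contains more than one complete item.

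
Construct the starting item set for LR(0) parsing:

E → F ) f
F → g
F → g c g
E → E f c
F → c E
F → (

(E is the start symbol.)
{ [E → . E f c], [E → . F ) f], [E' → . E], [F → . (], [F → . c E], [F → . g c g], [F → . g] }

First, augment the grammar with E' → E
I₀ = CLOSURE({ [E' → . E] }):
  [E' → . E] has the dot before E: add [E → . F ) f], [E → . E f c]
  [E → . F ) f] has the dot before F: add [F → . g], [F → . g c g], [F → . c E], [F → . (]
No further items can be added.

I₀ = { [E → . E f c], [E → . F ) f], [E' → . E], [F → . (], [F → . c E], [F → . g c g], [F → . g] }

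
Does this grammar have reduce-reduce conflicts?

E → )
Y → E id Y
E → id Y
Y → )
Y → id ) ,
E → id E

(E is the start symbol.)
Augment with E' → E and build the canonical LR(0) collection (I0 = CLOSURE({[E' → . E]}), then GOTO on every symbol after a dot until no new states appear). It has 13 states:
  I0: { [E → . )], [E → . id E], [E → . id Y], [E' → . E] }  — shift
  I1: { [E → ) .] }  — reduce
  I2: { [E' → E .] }  — accept
  I3: { [E → . )], [E → . id E], [E → . id Y], [E → id . E], [E → id . Y], [Y → . )], [Y → . E id Y], [Y → . id ) ,] }  — shift
  I4: { [E → ) .], [Y → ) .] }  — 2 reduces
  I5: { [E → id E .], [Y → E . id Y] }  — shift, reduce
  I6: { [E → id Y .] }  — reduce
  I7: { [E → . )], [E → . id E], [E → . id Y], [E → id . E], [E → id . Y], [Y → . )], [Y → . E id Y], [Y → . id ) ,], [Y → id . ) ,] }  — shift
  I8: { [E → ) .], [Y → ) .], [Y → id ) . ,] }  — shift, 2 reduces
  I9: { [Y → id ) , .] }  — reduce
  I10: { [E → . )], [E → . id E], [E → . id Y], [Y → . )], [Y → . E id Y], [Y → . id ) ,], [Y → E id . Y] }  — shift
  I11: { [Y → E . id Y] }  — shift
  I12: { [Y → E id Y .] }  — reduce

I4 contains complete items [E → ) .], [Y → ) .] — reduce-reduce conflict.
I8 contains complete items [E → ) .], [Y → ) .] — reduce-reduce conflict.

Answer: Yes — I4: [E → ) .] vs [Y → ) .]; I8: [E → ) .] vs [Y → ) .]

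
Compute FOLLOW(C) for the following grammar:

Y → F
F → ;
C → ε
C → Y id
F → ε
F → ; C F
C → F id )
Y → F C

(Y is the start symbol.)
In F → ; C F: C is followed by F, add FIRST(F) \ {ε} = { ';' }
  F is nullable, so also add FOLLOW(F)
In Y → F C: C is at the end, add FOLLOW(Y)

The FOLLOW sets referred to above (computed the same way, to a fixed point):
  FOLLOW(F) = { $, ';', 'id' }
  FOLLOW(Y) = { $, 'id' }

Taking the union: FOLLOW(C) = { $, ';', 'id' }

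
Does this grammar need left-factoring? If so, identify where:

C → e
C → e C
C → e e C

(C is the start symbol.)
Yes, C has productions with common prefix 'e'

Left-factoring is needed when two productions for the same non-terminal
share a common prefix on the right-hand side.

Productions for C:
  C → e
  C → e C
  C → e e C

Found common prefix 'e' in productions for C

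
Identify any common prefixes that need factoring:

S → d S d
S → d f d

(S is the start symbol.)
Yes, S has productions with common prefix 'd'

Left-factoring is needed when two productions for the same non-terminal
share a common prefix on the right-hand side.

Productions for S:
  S → d S d
  S → d f d

Found common prefix 'd' in productions for S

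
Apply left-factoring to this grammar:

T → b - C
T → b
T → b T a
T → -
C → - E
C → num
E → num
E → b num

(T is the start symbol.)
T → b T'
T' → - C
T' → ε
T' → T a
T → -
C → - E
C → num
E → num
E → b num

Left-factoring transforms A → αβ₁ | αβ₂ into A → αA' and A' → β₁ | β₂
(α is the longest common prefix among the alternatives). Repeat until
no nonterminal has two alternatives with a common prefix.

Round 1: T has alternatives sharing prefix 'b'. Introduce T': T → b T'
  Add: T' → - C
  Add: T' → ε
  Add: T' → T a

No remaining common prefixes — done.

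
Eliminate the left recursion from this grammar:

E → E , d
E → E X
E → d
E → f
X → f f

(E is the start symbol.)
E is directly left-recursive. The standard transformation for
  A → A α₁ | ... | A α_m | β₁ | ... | β_n
is
  A  → β₁ A' | ... | β_n A'
  A' → α₁ A' | ... | α_m A' | ε

E → d becomes E → d E'
E → f becomes E → f E'
E → E , d becomes E' → , d E'
E → E X becomes E' → X E'
Add E' → ε

Productions for other non-terminals are unchanged:
  X → f f

Resulting grammar:
E → d E'
E → f E'
E' → , d E'
E' → X E'
E' → ε
X → f f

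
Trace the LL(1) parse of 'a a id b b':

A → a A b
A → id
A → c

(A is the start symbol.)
LL(1) parsing maintains a stack (initially the start symbol over $) and the input. At each step: if the stack top is a terminal, match it against the current input token; if it is a non-terminal N, replace it with the RHS of M[N, lookahead] (the unique production whose predict set contains the lookahead).

Stack is shown with the top on the left.

Stack      Input         Action
-------------------------------
A $        a a id b b $  output A → a A b
a A b $    a a id b b $  match 'a'
A b $      a id b b $    output A → a A b
a A b b $  a id b b $    match 'a'
A b b $    id b b $      output A → id
id b b $   id b b $      match 'id'
b b $      b b $         match 'b'
b $        b $           match 'b'
$          $             accept

The string is accepted.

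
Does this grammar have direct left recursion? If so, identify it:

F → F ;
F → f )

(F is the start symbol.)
Yes, F is left-recursive

Direct left recursion occurs when N → N α for some non-terminal N (the right-hand side begins with the left-hand side itself).

F → F ;: LEFT RECURSIVE (starts with F)
F → f ): starts with f

The grammar has direct left recursion on: F.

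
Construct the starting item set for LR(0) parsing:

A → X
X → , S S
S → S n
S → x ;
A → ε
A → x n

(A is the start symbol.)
First, augment the grammar with A' → A
I₀ = CLOSURE({ [A' → . A] }):
  [A' → . A] has the dot before A: add [A → . X], [A → .], [A → . x n]
  [A → . X] has the dot before X: add [X → . , S S]
No further items can be added.

I₀ = { [A → . X], [A → . x n], [A → .], [A' → . A], [X → . , S S] }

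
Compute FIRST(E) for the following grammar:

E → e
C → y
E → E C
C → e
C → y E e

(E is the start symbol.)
To compute FIRST(E), examine every production with E on the left-hand side, reading each right-hand side left to right until a non-nullable symbol is reached.

From E → e:
  - e is a terminal: add 'e' and stop
From E → E C:
  - E is the symbol being defined: contributes nothing new
    E is not nullable, so stop

Collecting: FIRST(E) = { 'e' }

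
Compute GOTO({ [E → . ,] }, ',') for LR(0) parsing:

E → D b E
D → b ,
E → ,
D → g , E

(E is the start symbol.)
{ [E → , .] }

GOTO(I, ',') = CLOSURE({ [A → αX.β] : [A → α.Xβ] ∈ I, X = ',' })

Items with dot before ',', with the dot advanced:
  [E → . ,] → [E → , .]
Closure adds nothing (no advanced item has the dot before a non-terminal).

GOTO = { [E → , .] }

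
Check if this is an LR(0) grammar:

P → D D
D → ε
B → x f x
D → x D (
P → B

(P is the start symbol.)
A grammar is LR(0) if no state in the canonical LR(0) collection has:
  - both a shift item (dot before a terminal) and a complete item (shift-reduce conflict), or
  - two or more complete items (reduce-reduce conflict; the accept item [P' → P .] counts as a complete item here).

Augment with P' → P and build the canonical LR(0) collection (I0 = CLOSURE({[P' → . P]}), then GOTO on every symbol after a dot until no new states appear). It has 11 states:
  I0: { [B → . x f x], [D → . x D (], [D → .], [P → . B], [P → . D D], [P' → . P] }  — shift, reduce
  I1: { [P → B .] }  — reduce
  I2: { [D → . x D (], [D → .], [P → D . D] }  — shift, reduce
  I3: { [P' → P .] }  — accept
  I4: { [B → x . f x], [D → . x D (], [D → .], [D → x . D (] }  — shift, reduce
  I5: { [D → x D . (] }  — shift
  I6: { [B → x f . x] }  — shift
  I7: { [D → . x D (], [D → .], [D → x . D (] }  — shift, reduce
  I8: { [B → x f x .] }  — reduce
  I9: { [D → x D ( .] }  — reduce
  I10: { [P → D D .] }  — reduce

Conflict in state I0:
  Shift-reduce conflict between [D → .] and [B → . x f x]
So the grammar is NOT LR(0).

Answer: No. Shift-reduce conflict between [D → .] and [B → . x f x]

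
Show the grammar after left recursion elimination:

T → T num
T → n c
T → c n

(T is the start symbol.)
T is directly left-recursive. The standard transformation for
  A → A α₁ | ... | A α_m | β₁ | ... | β_n
is
  A  → β₁ A' | ... | β_n A'
  A' → α₁ A' | ... | α_m A' | ε

T → n c becomes T → n c T'
T → c n becomes T → c n T'
T → T num becomes T' → num T'
Add T' → ε

Resulting grammar:
T → n c T'
T → c n T'
T' → num T'
T' → ε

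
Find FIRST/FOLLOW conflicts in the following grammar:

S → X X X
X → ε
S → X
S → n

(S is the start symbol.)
No FIRST/FOLLOW conflicts.

A FIRST/FOLLOW conflict occurs when a non-terminal N has a nullable alternative N → β (β ⇒* ε) and another alternative N → α with FIRST(α) ∩ FOLLOW(N) ≠ ∅: on such a lookahead the parser cannot decide between expanding α and letting N vanish via β.

Nullable non-terminals: S, X.
FIRST sets used below: FIRST(X) = { ε }

S: nullable alternative(s) S → X X X, S → X; FOLLOW(S) = { $ }
  S → X X X: FIRST \ {ε} = { } — disjoint from FOLLOW(S)
  S → X: FIRST \ {ε} = { } — disjoint from FOLLOW(S)
  S → n: FIRST \ {ε} = { 'n' } — disjoint from FOLLOW(S)
X has a nullable alternative but only one production, so nothing to check.

No FIRST/FOLLOW conflicts found.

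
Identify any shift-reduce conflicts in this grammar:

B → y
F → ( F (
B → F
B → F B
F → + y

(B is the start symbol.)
Augment with B' → B and build the canonical LR(0) collection (I0 = CLOSURE({[B' → . B]}), then GOTO on every symbol after a dot until no new states appear). It has 10 states:
  I0: { [B → . F B], [B → . F], [B → . y], [B' → . B], [F → . ( F (], [F → . + y] }  — shift
  I1: { [F → ( . F (], [F → . ( F (], [F → . + y] }  — shift
  I2: { [F → + . y] }  — shift
  I3: { [B' → B .] }  — accept
  I4: { [B → . F B], [B → . F], [B → . y], [B → F . B], [B → F .], [F → . ( F (], [F → . + y] }  — shift, reduce
  I5: { [B → y .] }  — reduce
  I6: { [B → F B .] }  — reduce
  I7: { [F → + y .] }  — reduce
  I8: { [F → ( F . (] }  — shift
  I9: { [F → ( F ( .] }  — reduce

I4 contains reduce item [B → F .] and shift items [B → . y], [F → . ( F (], [F → . + y] — shift-reduce conflict.

Answer: Yes — I4: [B → F .] vs [B → . y]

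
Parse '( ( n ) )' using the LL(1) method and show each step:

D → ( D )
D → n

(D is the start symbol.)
Stack is shown with the top on the left.

Stack      Input        Action
------------------------------
D $        ( ( n ) ) $  output D → ( D )
( D ) $    ( ( n ) ) $  match '('
D ) $      ( n ) ) $    output D → ( D )
( D ) ) $  ( n ) ) $    match '('
D ) ) $    n ) ) $      output D → n
n ) ) $    n ) ) $      match 'n'
) ) $      ) ) $        match ')'
) $        ) $          match ')'
$          $            accept

The string is accepted.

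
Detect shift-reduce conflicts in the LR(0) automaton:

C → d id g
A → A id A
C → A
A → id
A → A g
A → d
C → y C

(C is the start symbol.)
Yes — I1: [C → A .] vs [A → A . g]; I3: [A → d .] vs [C → d . id g]; I11: [A → A id A .] vs [A → A . g]

A shift-reduce conflict occurs when an LR(0) state has both:
  - a complete (reduce) item [A → α .] (dot at the end), and
  - a shift item [B → β . c γ] (dot before a terminal).

Augment with C' → C and build the canonical LR(0) collection (I0 = CLOSURE({[C' → . C]}), then GOTO on every symbol after a dot until no new states appear). It has 13 states:
  I0: { [A → . A g], [A → . A id A], [A → . d], [A → . id], [C → . A], [C → . d id g], [C → . y C], [C' → . C] }  — shift
  I1: { [A → A . g], [A → A . id A], [C → A .] }  — shift, reduce
  I2: { [C' → C .] }  — accept
  I3: { [A → d .], [C → d . id g] }  — shift, reduce
  I4: { [A → id .] }  — reduce
  I5: { [A → . A g], [A → . A id A], [A → . d], [A → . id], [C → . A], [C → . d id g], [C → . y C], [C → y . C] }  — shift
  I6: { [C → y C .] }  — reduce
  I7: { [C → d id . g] }  — shift
  I8: { [C → d id g .] }  — reduce
  I9: { [A → A g .] }  — reduce
  I10: { [A → . A g], [A → . A id A], [A → . d], [A → . id], [A → A id . A] }  — shift
  I11: { [A → A . g], [A → A . id A], [A → A id A .] }  — shift, reduce
  I12: { [A → d .] }  — reduce

I1 contains reduce item [C → A .] and shift items [A → A . g], [A → A . id A] — shift-reduce conflict.
I3 contains reduce item [A → d .] and shift item [C → d . id g] — shift-reduce conflict.
I11 contains reduce item [A → A id A .] and shift items [A → A . g], [A → A . id A] — shift-reduce conflict.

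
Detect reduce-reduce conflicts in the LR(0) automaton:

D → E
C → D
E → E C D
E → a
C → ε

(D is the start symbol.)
Yes — I2: [C → .] vs [D → E .]

Augment with D' → D and build the canonical LR(0) collection (I0 = CLOSURE({[D' → . D]}), then GOTO on every symbol after a dot until no new states appear). It has 7 states:
  I0: { [D → . E], [D' → . D], [E → . E C D], [E → . a] }  — shift
  I1: { [D' → D .] }  — accept
  I2: { [C → . D], [C → .], [D → . E], [D → E .], [E → . E C D], [E → . a], [E → E . C D] }  — shift, 2 reduces
  I3: { [E → a .] }  — reduce
  I4: { [D → . E], [E → . E C D], [E → . a], [E → E C . D] }  — shift
  I5: { [C → D .] }  — reduce
  I6: { [E → E C D .] }  — reduce

I2 contains complete items [C → .], [D → E .] — reduce-reduce conflict.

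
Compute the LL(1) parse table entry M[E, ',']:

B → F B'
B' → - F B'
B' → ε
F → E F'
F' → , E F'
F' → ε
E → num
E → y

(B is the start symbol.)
Empty (error entry)

To find M[E, ','], we find productions for E where ',' is in the predict set (PREDICT(N → α) = (FIRST(α) \ {ε}) ∪ (FOLLOW(N) if α ⇒* ε)).

E → num: PREDICT = { 'num' }
E → y: PREDICT = { 'y' }

M[E, ','] is empty (no production applies)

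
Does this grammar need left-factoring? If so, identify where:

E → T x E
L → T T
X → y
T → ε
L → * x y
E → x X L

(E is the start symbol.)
Left-factoring is needed when two productions for the same non-terminal
share a common prefix on the right-hand side.

Productions for E:
  E → T x E
  E → x X L
Productions for L:
  L → T T
  L → * x y

No common prefixes found.

Answer: No, left-factoring is not needed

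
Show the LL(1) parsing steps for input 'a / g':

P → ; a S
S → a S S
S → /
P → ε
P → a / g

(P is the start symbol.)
Stack is shown with the top on the left.

Stack    Input    Action
------------------------
P $      a / g $  output P → a / g
a / g $  a / g $  match 'a'
/ g $    / g $    match '/'
g $      g $      match 'g'
$        $        accept

The string is accepted.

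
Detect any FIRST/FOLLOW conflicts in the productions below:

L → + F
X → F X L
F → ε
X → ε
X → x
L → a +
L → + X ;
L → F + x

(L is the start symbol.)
Yes. X → F X L with FOLLOW(X) on { '+', 'a' }

Nullable non-terminals: F, X.
FIRST sets used below: FIRST(F) = { ε }, FIRST(X) = { '+', 'a', 'x', ε }, FIRST(L) = { '+', 'a' }
F has a nullable alternative but only one production, so nothing to check.

X: nullable alternative(s) X → ε; FOLLOW(X) = { '+', ';', 'a' }
  X → F X L: FIRST \ {ε} = { '+', 'a', 'x' } — overlaps FOLLOW(X) on { '+', 'a' }: CONFLICT
  X → ε: FIRST \ {ε} = { } — this is the only nullable alternative, skip
  X → x: FIRST \ {ε} = { 'x' } — disjoint from FOLLOW(X)

L has no nullable alternative, so no FIRST/FOLLOW check is needed there.

So the grammar has 1 FIRST/FOLLOW conflict (marked CONFLICT above).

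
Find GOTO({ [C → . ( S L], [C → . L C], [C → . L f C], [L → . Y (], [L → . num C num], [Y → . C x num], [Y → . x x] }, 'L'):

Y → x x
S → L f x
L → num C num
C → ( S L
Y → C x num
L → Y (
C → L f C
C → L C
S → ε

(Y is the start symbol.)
GOTO(I, 'L') = CLOSURE({ [A → αX.β] : [A → α.Xβ] ∈ I, X = 'L' })

Items with dot before 'L', with the dot advanced:
  [C → . L C] → [C → L . C]
  [C → . L f C] → [C → L . f C]
Closure of the advanced items:
  [C → L . C] has the dot before C: add [C → . ( S L], [C → . L f C], [C → . L C]
  [C → . L f C] has the dot before L: add [L → . num C num], [L → . Y (]
  [L → . Y (] has the dot before Y: add [Y → . x x], [Y → . C x num]

GOTO = { [C → . ( S L], [C → . L C], [C → . L f C], [C → L . C], [C → L . f C], [L → . Y (], [L → . num C num], [Y → . C x num], [Y → . x x] }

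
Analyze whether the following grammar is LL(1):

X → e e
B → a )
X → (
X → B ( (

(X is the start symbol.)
A grammar is LL(1) if for each non-terminal N with multiple productions, the predict sets of those productions are pairwise disjoint, where PREDICT(N → α) = (FIRST(α) \ {ε}) ∪ (FOLLOW(N) if α ⇒* ε).

Relevant sets:
  FIRST(B) = { 'a' }

For X:
  PREDICT(X → e e) = { 'e' }
  PREDICT(X → '(') = { '(' }
  PREDICT(X → B '(' '(') = { 'a' }
B has a single production, so nothing to check there.

All predict sets are disjoint. The grammar IS LL(1).

Answer: Yes, the grammar is LL(1).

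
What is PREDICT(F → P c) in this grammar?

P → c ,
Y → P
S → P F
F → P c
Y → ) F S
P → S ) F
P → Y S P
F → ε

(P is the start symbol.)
{ ')', 'c' }

PREDICT(F → P c) = (FIRST(RHS) \ {ε}) ∪ (FOLLOW(F) if ε ∈ FIRST(RHS), i.e. RHS ⇒* ε)
FIRST(P) = { ')', 'c' }
FIRST(P c) = { ')', 'c' }
ε ∉ FIRST(P c), so FOLLOW(F) is not added.
PREDICT(F → P c) = { ')', 'c' }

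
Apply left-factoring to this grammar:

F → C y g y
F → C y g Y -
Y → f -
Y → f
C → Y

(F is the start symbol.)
Left-factoring transforms A → αβ₁ | αβ₂ into A → αA' and A' → β₁ | β₂
(α is the longest common prefix among the alternatives). Repeat until
no nonterminal has two alternatives with a common prefix.

Round 1: F has alternatives sharing prefix 'C y g'. Introduce F': F → C y g F'
  Add: F' → y
  Add: F' → Y -

Round 2: Y has alternatives sharing prefix 'f'. Introduce Y': Y → f Y'
  Add: Y' → -
  Add: Y' → ε

No remaining common prefixes — done.

Resulting grammar:
F → C y g F'
F' → y
F' → Y -
Y → f Y'
Y' → -
Y' → ε
C → Y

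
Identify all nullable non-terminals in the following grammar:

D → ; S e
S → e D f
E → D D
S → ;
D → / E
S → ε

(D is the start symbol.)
A non-terminal is nullable if it can derive ε (the empty string): either it has an ε-production, or it has a production whose right-hand side consists entirely of nullable non-terminals.

ε-productions: S → ε
So S is immediately nullable.
No further non-terminal can be added: every production for the remaining non-terminals contains a terminal or a non-nullable non-terminal.
Nullable = { 'S' }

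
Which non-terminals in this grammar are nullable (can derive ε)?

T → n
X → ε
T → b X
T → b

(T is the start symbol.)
{ 'X' }

A non-terminal is nullable if it can derive ε (the empty string): either it has an ε-production, or it has a production whose right-hand side consists entirely of nullable non-terminals.

ε-productions: X → ε
So X is immediately nullable.
No further non-terminal can be added: every production for the remaining non-terminals contains a terminal or a non-nullable non-terminal.
Nullable = { 'X' }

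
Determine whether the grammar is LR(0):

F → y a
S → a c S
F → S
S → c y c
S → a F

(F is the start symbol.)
Augment with F' → F and build the canonical LR(0) collection (I0 = CLOSURE({[F' → . F]}), then GOTO on every symbol after a dot until no new states appear). It has 12 states:
  I0: { [F → . S], [F → . y a], [F' → . F], [S → . a F], [S → . a c S], [S → . c y c] }  — shift
  I1: { [F' → F .] }  — accept
  I2: { [F → S .] }  — reduce
  I3: { [F → . S], [F → . y a], [S → . a F], [S → . a c S], [S → . c y c], [S → a . F], [S → a . c S] }  — shift
  I4: { [S → c . y c] }  — shift
  I5: { [F → y . a] }  — shift
  I6: { [F → y a .] }  — reduce
  I7: { [S → c y . c] }  — shift
  I8: { [S → c y c .] }  — reduce
  I9: { [S → a F .] }  — reduce
  I10: { [S → . a F], [S → . a c S], [S → . c y c], [S → a c . S], [S → c . y c] }  — shift
  I11: { [S → a c S .] }  — reduce

Every state is either a pure shift/goto state or contains exactly one complete item and nothing to shift — no conflicts. The grammar is LR(0).

Answer: Yes, the grammar is LR(0)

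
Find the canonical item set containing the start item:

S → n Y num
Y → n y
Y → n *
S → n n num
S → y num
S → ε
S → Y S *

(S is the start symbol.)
First, augment the grammar with S' → S
I₀ = CLOSURE({ [S' → . S] }):
  [S' → . S] has the dot before S: add [S → . n Y num], [S → . n n num], [S → . y num], [S → .], [S → . Y S *]
  [S → . Y S *] has the dot before Y: add [Y → . n y], [Y → . n *]
No further items can be added.

I₀ = { [S → . Y S *], [S → . n Y num], [S → . n n num], [S → . y num], [S → .], [S' → . S], [Y → . n *], [Y → . n y] }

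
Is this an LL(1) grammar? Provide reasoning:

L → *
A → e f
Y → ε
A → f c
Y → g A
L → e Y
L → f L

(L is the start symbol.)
A grammar is LL(1) if for each non-terminal N with multiple productions, the predict sets of those productions are pairwise disjoint, where PREDICT(N → α) = (FIRST(α) \ {ε}) ∪ (FOLLOW(N) if α ⇒* ε).

Relevant sets:
  FOLLOW(Y) = { $ }

For L:
  PREDICT(L → '*') = { '*' }
  PREDICT(L → e Y) = { 'e' }
  PREDICT(L → f L) = { 'f' }
For A:
  PREDICT(A → e f) = { 'e' }
  PREDICT(A → f c) = { 'f' }
For Y:
  PREDICT(Y → ε) = { $ }
  PREDICT(Y → g A) = { 'g' }

All predict sets are disjoint. The grammar IS LL(1).

Answer: Yes, the grammar is LL(1).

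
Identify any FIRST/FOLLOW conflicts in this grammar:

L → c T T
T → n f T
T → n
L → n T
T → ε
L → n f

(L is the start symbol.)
A FIRST/FOLLOW conflict occurs when a non-terminal N has a nullable alternative N → β (β ⇒* ε) and another alternative N → α with FIRST(α) ∩ FOLLOW(N) ≠ ∅: on such a lookahead the parser cannot decide between expanding α and letting N vanish via β.

Nullable non-terminals: T.

T: nullable alternative(s) T → ε; FOLLOW(T) = { $, 'n' }
  T → n f T: FIRST \ {ε} = { 'n' } — overlaps FOLLOW(T) on { 'n' }: CONFLICT
  T → n: FIRST \ {ε} = { 'n' } — overlaps FOLLOW(T) on { 'n' }: CONFLICT
  T → ε: FIRST \ {ε} = { } — this is the only nullable alternative, skip

L has no nullable alternative, so no FIRST/FOLLOW check is needed there.

So the grammar has 2 FIRST/FOLLOW conflicts (marked CONFLICT above).

Answer: Yes. T → n f T with FOLLOW(T) on { 'n' }; T → n with FOLLOW(T) on { 'n' }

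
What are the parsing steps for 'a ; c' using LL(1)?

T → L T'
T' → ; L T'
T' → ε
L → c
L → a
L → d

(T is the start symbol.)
LL(1) parsing maintains a stack (initially the start symbol over $) and the input. At each step: if the stack top is a terminal, match it against the current input token; if it is a non-terminal N, replace it with the RHS of M[N, lookahead] (the unique production whose predict set contains the lookahead).

Stack is shown with the top on the left.

Stack     Input    Action
-------------------------
T $       a ; c $  output T → L T'
L T' $    a ; c $  output L → a
a T' $    a ; c $  match 'a'
T' $      ; c $    output T' → ; L T'
; L T' $  ; c $    match ';'
L T' $    c $      output L → c
c T' $    c $      match 'c'
T' $      $        output T' → ε
$         $        accept

The string is accepted.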